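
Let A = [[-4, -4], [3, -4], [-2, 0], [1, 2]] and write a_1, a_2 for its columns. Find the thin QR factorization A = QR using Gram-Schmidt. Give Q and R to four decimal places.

Q = [[-0.7303, -0.5425], [0.5477, -0.7798], [-0.3651, 0.0678], [0.1826, 0.3051]], R = [[5.4772, 1.0954], [0.0000, 5.8992]]

a_1 = (-4, 3, -2, 1); ‖a_1‖ = 5.4772, so q_1 = (-0.7303, 0.5477, -0.3651, 0.1826).
q_1·a_2 = (-0.7303)·(-4) + 0.5477·(-4) + (-0.3651)·0 + 0.1826·2 = 1.0954.
u_2 = a_2 − 1.0954·q_1 = (-3.2000, -4.6000, 0.4000, 1.8000).
‖u_2‖ = 5.8992, so q_2 = (-0.5425, -0.7798, 0.0678, 0.3051).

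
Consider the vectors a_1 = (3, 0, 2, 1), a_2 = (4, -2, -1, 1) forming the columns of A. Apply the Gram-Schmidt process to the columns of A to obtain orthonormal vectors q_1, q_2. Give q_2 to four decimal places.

q_2 = (0.4495, -0.5472, -0.7036, 0.0586)

a_1 = (3, 0, 2, 1); ‖a_1‖ = 3.7417, so q_1 = (0.8018, 0.0000, 0.5345, 0.2673).
q_1·a_2 = 0.8018·4 + 0.0000·(-2) + 0.5345·(-1) + 0.2673·1 = 2.9399.
u_2 = a_2 − 2.9399·q_1 = (1.6429, -2.0000, -2.5714, 0.2143).
‖u_2‖ = 3.6547, so q_2 = (0.4495, -0.5472, -0.7036, 0.0586).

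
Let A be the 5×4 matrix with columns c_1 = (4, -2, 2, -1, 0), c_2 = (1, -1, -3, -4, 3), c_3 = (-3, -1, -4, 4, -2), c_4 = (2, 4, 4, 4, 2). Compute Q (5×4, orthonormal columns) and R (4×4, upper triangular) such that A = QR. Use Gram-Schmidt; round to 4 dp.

Q = [[0.8000, 0.0605, 0.1222, 0.3858], [-0.4000, -0.1144, -0.5893, 0.3637], [0.4000, -0.5583, -0.6121, -0.1256], [-0.2000, -0.6458, 0.4433, 0.5647], [0.0000, 0.5045, -0.2581, 0.6199]], R = [[5.0000, 0.8000, -4.4000, 0.8000], [0.0000, 5.9464, -1.4261, -4.1437], [0.0000, 0.0000, 4.9605, -3.3039], [0.0000, 0.0000, 0.0000, 5.2225]]

c_1 = (4, -2, 2, -1, 0); ‖c_1‖ = 5.0000, so e_1 = (0.8000, -0.4000, 0.4000, -0.2000, 0.0000).
e_1·c_2 = 0.8000·1 + (-0.4000)·(-1) + 0.4000·(-3) + (-0.2000)·(-4) + 0.0000·3 = 0.8000.
u_2 = c_2 − 0.8000·e_1 = (0.3600, -0.6800, -3.3200, -3.8400, 3.0000).
‖u_2‖ = 5.9464, so e_2 = (0.0605, -0.1144, -0.5583, -0.6458, 0.5045).
e_1·c_3 = 0.8000·(-3) + (-0.4000)·(-1) + 0.4000·(-4) + (-0.2000)·4 + 0.0000·(-2) = -4.4000; e_2·c_3 = 0.0605·(-3) + (-0.1144)·(-1) + (-0.5583)·(-4) + (-0.6458)·4 + 0.5045·(-2) = -1.4261.
u_3 = c_3 + 4.4000·e_1 + 1.4261·e_2 = (0.6063, -2.9231, -3.0362, 2.1991, -1.2805).
‖u_3‖ = 4.9605, so e_3 = (0.1222, -0.5893, -0.6121, 0.4433, -0.2581).
e_1·c_4 = 0.8000·2 + (-0.4000)·4 + 0.4000·4 + (-0.2000)·4 + 0.0000·2 = 0.8000; e_2·c_4 = 0.0605·2 + (-0.1144)·4 + (-0.5583)·4 + (-0.6458)·4 + 0.5045·2 = -4.1437; e_3·c_4 = 0.1222·2 + (-0.5893)·4 + (-0.6121)·4 + 0.4433·4 + (-0.2581)·2 = -3.3039.
u_4 = c_4 − 0.8000·e_1 + 4.1437·e_2 + 3.3039·e_3 = (2.0147, 1.8992, -0.6558, 2.9489, 3.2376).
‖u_4‖ = 5.2225, so e_4 = (0.3858, 0.3637, -0.1256, 0.5647, 0.6199).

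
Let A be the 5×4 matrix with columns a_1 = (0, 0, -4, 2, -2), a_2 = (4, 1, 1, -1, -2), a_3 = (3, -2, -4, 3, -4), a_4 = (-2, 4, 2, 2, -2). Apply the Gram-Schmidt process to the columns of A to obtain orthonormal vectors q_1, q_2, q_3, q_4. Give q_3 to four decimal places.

q_3 = (0.2176, -0.8878, 0.2076, 0.3401, -0.0750)

q_1 = a_1/‖a_1‖ = (0, 0, -4, 2, -2)/4.8990 = (0.0000, 0.0000, -0.8165, 0.4082, -0.4082).
r_{12} = q_1·a_2 = -0.4082.
u_2 = a_2 + 0.4082·q_1 = (4.0000, 1.0000, 0.6667, -0.8333, -2.1667).
‖u_2‖ = 4.7784, so q_2 = (0.8371, 0.2093, 0.1395, -0.1744, -0.4534).
r_{13} = q_1·a_3 = 6.1237; r_{23} = q_2·a_3 = 2.8252.
u_3 = a_3 − 6.1237·q_1 − 2.8252·q_2 = (0.6350, -2.5912, 0.6058, 0.9927, -0.2190).
‖u_3‖ = 2.9186, so q_3 = (0.2176, -0.8878, 0.2076, 0.3401, -0.0750).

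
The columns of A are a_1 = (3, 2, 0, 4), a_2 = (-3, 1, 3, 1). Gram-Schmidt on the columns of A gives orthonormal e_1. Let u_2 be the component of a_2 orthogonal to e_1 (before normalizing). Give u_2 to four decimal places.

u_2 = (-2.6897, 1.2069, 3.0000, 1.4138)

a_1 = (3, 2, 0, 4); ‖a_1‖ = 5.3852, so e_1 = (0.5571, 0.3714, 0.0000, 0.7428).
e_1·a_2 = 0.5571·(-3) + 0.3714·1 + 0.0000·3 + 0.7428·1 = -0.5571.
u_2 = a_2 + 0.5571·e_1 = (-2.6897, 1.2069, 3.0000, 1.4138).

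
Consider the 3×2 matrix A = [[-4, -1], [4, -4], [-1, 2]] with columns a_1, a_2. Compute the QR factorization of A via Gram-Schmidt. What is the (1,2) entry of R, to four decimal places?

r_{12} = -2.4371

a_1 = (-4, 4, -1); ‖a_1‖ = 5.7446, so q_1 = (-0.6963, 0.6963, -0.1741).
r_{12} = q_1·a_2 = -2.4371.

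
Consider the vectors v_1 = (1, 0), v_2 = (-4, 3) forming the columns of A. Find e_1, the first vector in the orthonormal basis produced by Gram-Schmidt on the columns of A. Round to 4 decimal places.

e_1 = (1.0000, 0.0000)

e_1 = v_1/‖v_1‖ = (1, 0)/1.0000 = (1.0000, 0.0000).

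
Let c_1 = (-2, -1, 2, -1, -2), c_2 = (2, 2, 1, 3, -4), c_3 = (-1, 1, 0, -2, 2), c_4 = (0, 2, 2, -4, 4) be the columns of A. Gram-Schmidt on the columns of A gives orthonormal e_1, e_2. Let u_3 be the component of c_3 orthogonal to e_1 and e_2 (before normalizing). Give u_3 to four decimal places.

c_1 = (-2, -1, 2, -1, -2); ‖c_1‖ = 3.7417, so e_1 = (-0.5345, -0.2673, 0.5345, -0.2673, -0.5345).
e_1·c_2 = (-0.5345)·2 + (-0.2673)·2 + 0.5345·1 + (-0.2673)·3 + (-0.5345)·(-4) = 0.2673.
u_2 = c_2 − 0.2673·e_1 = (2.1429, 2.0714, 0.8571, 3.0714, -3.8571).
‖u_2‖ = 5.8248, so e_2 = (0.3679, 0.3556, 0.1472, 0.5273, -0.6622).
e_1·c_3 = (-0.5345)·(-1) + (-0.2673)·1 + 0.5345·0 + (-0.2673)·(-2) + (-0.5345)·2 = -0.2673; e_2·c_3 = 0.3679·(-1) + 0.3556·1 + 0.1472·0 + 0.5273·(-2) + (-0.6622)·2 = -2.3912.
u_3 = c_3 + 0.2673·e_1 + 2.3912·e_2 = (-0.2632, 1.7789, 0.4947, -0.8105, 0.2737).

u_3 = (-0.2632, 1.7789, 0.4947, -0.8105, 0.2737)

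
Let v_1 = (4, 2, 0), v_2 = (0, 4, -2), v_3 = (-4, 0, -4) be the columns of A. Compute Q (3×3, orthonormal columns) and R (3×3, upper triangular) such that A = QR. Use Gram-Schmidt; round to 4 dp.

e_1 = v_1/‖v_1‖ = (4, 2, 0)/4.4721 = (0.8944, 0.4472, 0.0000).
r_{12} = e_1·v_2 = 1.7889.
u_2 = v_2 − 1.7889·e_1 = (-1.6000, 3.2000, -2.0000).
‖u_2‖ = 4.0988, so e_2 = (-0.3904, 0.7807, -0.4880).
r_{13} = e_1·v_3 = -3.5777; r_{23} = e_2·v_3 = 3.5132.
u_3 = v_3 + 3.5777·e_1 − 3.5132·e_2 = (0.5714, -1.1429, -2.2857).
‖u_3‖ = 2.6186, so e_3 = (0.2182, -0.4364, -0.8729).

Q = [[0.8944, -0.3904, 0.2182], [0.4472, 0.7807, -0.4364], [0.0000, -0.4880, -0.8729]], R = [[4.4721, 1.7889, -3.5777], [0.0000, 4.0988, 3.5132], [0.0000, 0.0000, 2.6186]]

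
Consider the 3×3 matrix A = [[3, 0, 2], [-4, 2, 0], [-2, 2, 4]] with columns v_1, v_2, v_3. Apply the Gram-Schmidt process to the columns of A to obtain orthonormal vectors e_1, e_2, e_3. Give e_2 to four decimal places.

v_1 = (3, -4, -2); ‖v_1‖ = 5.3852, so e_1 = (0.5571, -0.7428, -0.3714).
e_1·v_2 = 0.5571·0 + (-0.7428)·2 + (-0.3714)·2 = -2.2283.
u_2 = v_2 + 2.2283·e_1 = (1.2414, 0.3448, 1.1724).
‖u_2‖ = 1.7420, so e_2 = (0.7126, 0.1980, 0.6730).

e_2 = (0.7126, 0.1980, 0.6730)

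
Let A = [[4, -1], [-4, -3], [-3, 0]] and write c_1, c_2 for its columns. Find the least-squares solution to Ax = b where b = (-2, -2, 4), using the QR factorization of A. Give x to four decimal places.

x = (-0.5318, 1.2254)

c_1 = (4, -4, -3); ‖c_1‖ = 6.4031, so q_1 = (0.6247, -0.6247, -0.4685).
q_1·c_2 = 0.6247·(-1) + (-0.6247)·(-3) + (-0.4685)·0 = 1.2494.
u_2 = c_2 − 1.2494·q_1 = (-1.7805, -2.2195, 0.5854).
‖u_2‖ = 2.9050, so q_2 = (-0.6129, -0.7640, 0.2015).
Qᵀb = (-1.8741, 3.5599).
Back-substitute: x_2 = 3.5599/2.9050 = 1.2254.
x_1 = (-1.8741 − 1.2494·1.2254)/6.4031 = -0.5318.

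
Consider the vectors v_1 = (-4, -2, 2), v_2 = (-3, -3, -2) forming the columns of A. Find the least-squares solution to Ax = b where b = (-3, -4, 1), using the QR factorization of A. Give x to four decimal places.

e_1 = v_1/‖v_1‖ = (-4, -2, 2)/4.8990 = (-0.8165, -0.4082, 0.4082).
r_{12} = e_1·v_2 = 2.8577.
u_2 = v_2 − 2.8577·e_1 = (-0.6667, -1.8333, -3.1667).
‖u_2‖ = 3.7193, so e_2 = (-0.1792, -0.4929, -0.8514).
Qᵀb = (4.4907, 1.6580).
Back-substitute: x_2 = 1.6580/3.7193 = 0.4458.
x_1 = (4.4907 − 2.8577·0.4458)/4.8990 = 0.6566.

x = (0.6566, 0.4458)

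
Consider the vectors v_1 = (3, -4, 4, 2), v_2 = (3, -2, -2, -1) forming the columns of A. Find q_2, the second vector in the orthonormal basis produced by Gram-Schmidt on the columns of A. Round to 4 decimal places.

q_2 = (0.6160, -0.3350, -0.6377, -0.3188)

v_1 = (3, -4, 4, 2); ‖v_1‖ = 6.7082, so q_1 = (0.4472, -0.5963, 0.5963, 0.2981).
q_1·v_2 = 0.4472·3 + (-0.5963)·(-2) + 0.5963·(-2) + 0.2981·(-1) = 1.0435.
u_2 = v_2 − 1.0435·q_1 = (2.5333, -1.3778, -2.6222, -1.3111).
‖u_2‖ = 4.1123, so q_2 = (0.6160, -0.3350, -0.6377, -0.3188).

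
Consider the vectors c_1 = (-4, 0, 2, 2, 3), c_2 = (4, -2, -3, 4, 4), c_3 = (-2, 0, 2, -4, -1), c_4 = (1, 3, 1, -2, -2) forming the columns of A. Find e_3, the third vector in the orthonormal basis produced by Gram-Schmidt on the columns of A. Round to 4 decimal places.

e_1 = c_1/‖c_1‖ = (-4, 0, 2, 2, 3)/5.7446 = (-0.6963, 0.0000, 0.3482, 0.3482, 0.5222).
r_{12} = e_1·c_2 = -0.3482.
u_2 = c_2 + 0.3482·e_1 = (3.7576, -2.0000, -2.8788, 4.1212, 4.1818).
‖u_2‖ = 7.8025, so e_2 = (0.4816, -0.2563, -0.3690, 0.5282, 0.5360).
r_{13} = e_1·c_3 = 0.1741; r_{23} = e_2·c_3 = -4.3498.
u_3 = c_3 − 0.1741·e_1 + 4.3498·e_2 = (0.2160, -1.1150, 0.3345, -1.7631, 1.2404).
‖u_3‖ = 2.4594, so e_3 = (0.0878, -0.4534, 0.1360, -0.7169, 0.5044).

e_3 = (0.0878, -0.4534, 0.1360, -0.7169, 0.5044)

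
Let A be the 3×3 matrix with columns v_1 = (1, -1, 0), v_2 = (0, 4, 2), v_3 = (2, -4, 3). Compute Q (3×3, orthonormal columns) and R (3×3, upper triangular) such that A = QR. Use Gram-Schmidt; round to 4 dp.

Q = [[0.7071, 0.5774, -0.4082], [-0.7071, 0.5774, -0.4082], [0.0000, 0.5774, 0.8165]], R = [[1.4142, -2.8284, 4.2426], [0.0000, 3.4641, 0.5774], [0.0000, 0.0000, 3.2660]]

v_1 = (1, -1, 0); ‖v_1‖ = 1.4142, so q_1 = (0.7071, -0.7071, 0.0000).
q_1·v_2 = 0.7071·0 + (-0.7071)·4 + 0.0000·2 = -2.8284.
u_2 = v_2 + 2.8284·q_1 = (2.0000, 2.0000, 2.0000).
‖u_2‖ = 3.4641, so q_2 = (0.5774, 0.5774, 0.5774).
q_1·v_3 = 0.7071·2 + (-0.7071)·(-4) + 0.0000·3 = 4.2426; q_2·v_3 = 0.5774·2 + 0.5774·(-4) + 0.5774·3 = 0.5774.
u_3 = v_3 − 4.2426·q_1 − 0.5774·q_2 = (-1.3333, -1.3333, 2.6667).
‖u_3‖ = 3.2660, so q_3 = (-0.4082, -0.4082, 0.8165).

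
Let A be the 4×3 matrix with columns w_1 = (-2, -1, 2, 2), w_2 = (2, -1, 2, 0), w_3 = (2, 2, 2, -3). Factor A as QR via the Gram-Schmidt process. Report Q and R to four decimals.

Q = [[-0.5547, 0.7210, -0.2476], [-0.2774, -0.3090, 0.6190], [0.5547, 0.6180, 0.5571], [0.5547, -0.0515, -0.4952]], R = [[3.6056, 0.2774, -2.2188], [0.0000, 2.9872, 2.2146], [0.0000, 0.0000, 3.3425]]

q_1 = w_1/‖w_1‖ = (-2, -1, 2, 2)/3.6056 = (-0.5547, -0.2774, 0.5547, 0.5547).
r_{12} = q_1·w_2 = 0.2774.
u_2 = w_2 − 0.2774·q_1 = (2.1538, -0.9231, 1.8462, -0.1538).
‖u_2‖ = 2.9872, so q_2 = (0.7210, -0.3090, 0.6180, -0.0515).
r_{13} = q_1·w_3 = -2.2188; r_{23} = q_2·w_3 = 2.2146.
u_3 = w_3 + 2.2188·q_1 − 2.2146·q_2 = (-0.8276, 2.0690, 1.8621, -1.6552).
‖u_3‖ = 3.3425, so q_3 = (-0.2476, 0.6190, 0.5571, -0.4952).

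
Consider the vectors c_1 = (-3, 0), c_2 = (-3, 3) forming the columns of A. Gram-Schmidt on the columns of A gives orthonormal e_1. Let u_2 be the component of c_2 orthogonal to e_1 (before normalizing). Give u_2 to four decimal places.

c_1 = (-3, 0); ‖c_1‖ = 3.0000, so e_1 = (-1.0000, 0.0000).
e_1·c_2 = (-1.0000)·(-3) + 0.0000·3 = 3.0000.
u_2 = c_2 − 3.0000·e_1 = (0.0000, 3.0000).

u_2 = (0.0000, 3.0000)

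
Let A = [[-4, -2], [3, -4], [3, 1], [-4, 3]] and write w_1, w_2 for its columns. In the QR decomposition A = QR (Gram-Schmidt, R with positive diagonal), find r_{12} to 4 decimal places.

e_1 = w_1/‖w_1‖ = (-4, 3, 3, -4)/7.0711 = (-0.5657, 0.4243, 0.4243, -0.5657).
r_{12} = e_1·w_2 = -1.8385.

r_{12} = -1.8385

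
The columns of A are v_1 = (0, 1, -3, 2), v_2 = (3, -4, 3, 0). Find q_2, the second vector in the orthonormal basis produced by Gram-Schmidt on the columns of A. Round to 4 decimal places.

v_1 = (0, 1, -3, 2); ‖v_1‖ = 3.7417, so q_1 = (0.0000, 0.2673, -0.8018, 0.5345).
q_1·v_2 = 0.0000·3 + 0.2673·(-4) + (-0.8018)·3 + 0.5345·0 = -3.4744.
u_2 = v_2 + 3.4744·q_1 = (3.0000, -3.0714, 0.2143, 1.8571).
‖u_2‖ = 4.6828, so q_2 = (0.6406, -0.6559, 0.0458, 0.3966).

q_2 = (0.6406, -0.6559, 0.0458, 0.3966)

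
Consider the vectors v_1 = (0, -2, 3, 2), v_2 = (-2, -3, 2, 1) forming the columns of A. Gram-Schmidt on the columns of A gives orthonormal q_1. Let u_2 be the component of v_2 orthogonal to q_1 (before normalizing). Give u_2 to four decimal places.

v_1 = (0, -2, 3, 2); ‖v_1‖ = 4.1231, so q_1 = (0.0000, -0.4851, 0.7276, 0.4851).
q_1·v_2 = 0.0000·(-2) + (-0.4851)·(-3) + 0.7276·2 + 0.4851·1 = 3.3955.
u_2 = v_2 − 3.3955·q_1 = (-2.0000, -1.3529, -0.4706, -0.6471).

u_2 = (-2.0000, -1.3529, -0.4706, -0.6471)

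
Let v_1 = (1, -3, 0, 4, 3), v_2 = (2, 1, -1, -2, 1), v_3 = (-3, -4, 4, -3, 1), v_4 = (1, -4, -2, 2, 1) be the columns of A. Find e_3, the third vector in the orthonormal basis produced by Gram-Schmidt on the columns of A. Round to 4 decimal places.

v_1 = (1, -3, 0, 4, 3); ‖v_1‖ = 5.9161, so e_1 = (0.1690, -0.5071, 0.0000, 0.6761, 0.5071).
e_1·v_2 = 0.1690·2 + (-0.5071)·1 + 0.0000·(-1) + 0.6761·(-2) + 0.5071·1 = -1.0142.
u_2 = v_2 + 1.0142·e_1 = (2.1714, 0.4857, -1.0000, -1.3143, 1.5143).
‖u_2‖ = 3.1578, so e_2 = (0.6876, 0.1538, -0.3167, -0.4162, 0.4795).
e_1·v_3 = 0.1690·(-3) + (-0.5071)·(-4) + 0.0000·4 + 0.6761·(-3) + 0.5071·1 = 0.0000; e_2·v_3 = 0.6876·(-3) + 0.1538·(-4) + (-0.3167)·4 + (-0.4162)·(-3) + 0.4795·1 = -2.2168.
u_3 = v_3 − 0.0000·e_1 + 2.2168·e_2 = (-1.4756, -3.6590, 3.2980, -3.9226, 2.0630).
‖u_3‖ = 6.7887, so e_3 = (-0.2174, -0.5390, 0.4858, -0.5778, 0.3039).

e_3 = (-0.2174, -0.5390, 0.4858, -0.5778, 0.3039)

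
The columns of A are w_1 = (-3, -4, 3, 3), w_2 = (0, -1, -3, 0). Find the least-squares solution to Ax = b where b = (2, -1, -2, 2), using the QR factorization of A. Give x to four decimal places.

w_1 = (-3, -4, 3, 3); ‖w_1‖ = 6.5574, so e_1 = (-0.4575, -0.6100, 0.4575, 0.4575).
e_1·w_2 = (-0.4575)·0 + (-0.6100)·(-1) + 0.4575·(-3) + 0.4575·0 = -0.7625.
u_2 = w_2 + 0.7625·e_1 = (-0.3488, -1.4651, -2.6512, 0.3488).
‖u_2‖ = 3.0690, so e_2 = (-0.1137, -0.4774, -0.8639, 0.1137).
Qᵀb = (-0.3050, 2.2051).
Back-substitute: x_2 = 2.2051/3.0690 = 0.7185.
x_1 = (-0.3050 + 0.7625·0.7185)/6.5574 = 0.0370.

x = (0.0370, 0.7185)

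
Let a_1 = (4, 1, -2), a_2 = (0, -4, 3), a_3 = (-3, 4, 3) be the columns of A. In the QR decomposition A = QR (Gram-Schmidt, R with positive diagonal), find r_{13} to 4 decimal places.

e_1 = a_1/‖a_1‖ = (4, 1, -2)/4.5826 = (0.8729, 0.2182, -0.4364).
r_{13} = e_1·a_3 = -3.0551.

r_{13} = -3.0551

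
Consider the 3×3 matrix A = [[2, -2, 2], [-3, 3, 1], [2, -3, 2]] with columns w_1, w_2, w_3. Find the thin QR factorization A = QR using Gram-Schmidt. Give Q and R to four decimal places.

Q = [[0.4851, 0.2691, 0.8321], [-0.7276, -0.4036, 0.5547], [0.4851, -0.8745, 0.0000]], R = [[4.1231, -4.6082, 1.2127], [0.0000, 0.8745, -1.6144], [0.0000, 0.0000, 2.2188]]

w_1 = (2, -3, 2); ‖w_1‖ = 4.1231, so q_1 = (0.4851, -0.7276, 0.4851).
q_1·w_2 = 0.4851·(-2) + (-0.7276)·3 + 0.4851·(-3) = -4.6082.
u_2 = w_2 + 4.6082·q_1 = (0.2353, -0.3529, -0.7647).
‖u_2‖ = 0.8745, so q_2 = (0.2691, -0.4036, -0.8745).
q_1·w_3 = 0.4851·2 + (-0.7276)·1 + 0.4851·2 = 1.2127; q_2·w_3 = 0.2691·2 + (-0.4036)·1 + (-0.8745)·2 = -1.6144.
u_3 = w_3 − 1.2127·q_1 + 1.6144·q_2 = (1.8462, 1.2308, 0.0000).
‖u_3‖ = 2.2188, so q_3 = (0.8321, 0.5547, 0.0000).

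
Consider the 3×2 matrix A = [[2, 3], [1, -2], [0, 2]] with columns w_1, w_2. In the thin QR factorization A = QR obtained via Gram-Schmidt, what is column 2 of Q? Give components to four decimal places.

w_1 = (2, 1, 0); ‖w_1‖ = 2.2361, so e_1 = (0.8944, 0.4472, 0.0000).
e_1·w_2 = 0.8944·3 + 0.4472·(-2) + 0.0000·2 = 1.7889.
u_2 = w_2 − 1.7889·e_1 = (1.4000, -2.8000, 2.0000).
‖u_2‖ = 3.7148, so e_2 = (0.3769, -0.7537, 0.5384).

e_2 = (0.3769, -0.7537, 0.5384)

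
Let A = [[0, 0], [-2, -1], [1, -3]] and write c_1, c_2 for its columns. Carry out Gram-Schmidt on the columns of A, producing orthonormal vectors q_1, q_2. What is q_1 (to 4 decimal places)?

q_1 = c_1/‖c_1‖ = (0, -2, 1)/2.2361 = (0.0000, -0.8944, 0.4472).

q_1 = (0.0000, -0.8944, 0.4472)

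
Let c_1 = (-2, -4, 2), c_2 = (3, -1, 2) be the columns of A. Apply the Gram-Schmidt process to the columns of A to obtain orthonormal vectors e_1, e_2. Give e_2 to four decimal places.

c_1 = (-2, -4, 2); ‖c_1‖ = 4.8990, so e_1 = (-0.4082, -0.8165, 0.4082).
e_1·c_2 = (-0.4082)·3 + (-0.8165)·(-1) + 0.4082·2 = 0.4082.
u_2 = c_2 − 0.4082·e_1 = (3.1667, -0.6667, 1.8333).
‖u_2‖ = 3.7193, so e_2 = (0.8514, -0.1792, 0.4929).

e_2 = (0.8514, -0.1792, 0.4929)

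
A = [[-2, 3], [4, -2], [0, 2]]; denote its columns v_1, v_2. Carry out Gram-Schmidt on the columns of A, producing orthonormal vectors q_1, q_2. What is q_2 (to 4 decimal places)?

q_2 = (0.5963, 0.2981, 0.7454)

v_1 = (-2, 4, 0); ‖v_1‖ = 4.4721, so q_1 = (-0.4472, 0.8944, 0.0000).
q_1·v_2 = (-0.4472)·3 + 0.8944·(-2) + 0.0000·2 = -3.1305.
u_2 = v_2 + 3.1305·q_1 = (1.6000, 0.8000, 2.0000).
‖u_2‖ = 2.6833, so q_2 = (0.5963, 0.2981, 0.7454).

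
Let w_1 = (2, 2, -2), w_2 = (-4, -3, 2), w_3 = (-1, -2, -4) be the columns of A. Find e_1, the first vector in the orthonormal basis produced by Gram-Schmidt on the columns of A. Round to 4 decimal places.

e_1 = (0.5774, 0.5774, -0.5774)

e_1 = w_1/‖w_1‖ = (2, 2, -2)/3.4641 = (0.5774, 0.5774, -0.5774).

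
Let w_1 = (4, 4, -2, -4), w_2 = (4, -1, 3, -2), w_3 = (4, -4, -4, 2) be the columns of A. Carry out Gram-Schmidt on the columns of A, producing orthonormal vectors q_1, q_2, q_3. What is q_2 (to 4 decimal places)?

q_2 = (0.5707, -0.4055, 0.6909, -0.1802)

w_1 = (4, 4, -2, -4); ‖w_1‖ = 7.2111, so q_1 = (0.5547, 0.5547, -0.2774, -0.5547).
q_1·w_2 = 0.5547·4 + 0.5547·(-1) + (-0.2774)·3 + (-0.5547)·(-2) = 1.9415.
u_2 = w_2 − 1.9415·q_1 = (2.9231, -2.0769, 3.5385, -0.9231).
‖u_2‖ = 5.1216, so q_2 = (0.5707, -0.4055, 0.6909, -0.1802).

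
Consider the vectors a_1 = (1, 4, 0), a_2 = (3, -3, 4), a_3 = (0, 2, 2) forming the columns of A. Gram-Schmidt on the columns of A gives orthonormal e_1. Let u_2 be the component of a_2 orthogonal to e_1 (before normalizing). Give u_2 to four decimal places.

e_1 = a_1/‖a_1‖ = (1, 4, 0)/4.1231 = (0.2425, 0.9701, 0.0000).
r_{12} = e_1·a_2 = -2.1828.
u_2 = a_2 + 2.1828·e_1 = (3.5294, -0.8824, 4.0000).

u_2 = (3.5294, -0.8824, 4.0000)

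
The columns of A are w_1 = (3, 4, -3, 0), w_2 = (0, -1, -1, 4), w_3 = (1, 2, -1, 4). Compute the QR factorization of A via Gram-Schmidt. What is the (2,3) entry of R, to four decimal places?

r_{23} = 3.6356

w_1 = (3, 4, -3, 0); ‖w_1‖ = 5.8310, so e_1 = (0.5145, 0.6860, -0.5145, 0.0000).
e_1·w_2 = 0.5145·0 + 0.6860·(-1) + (-0.5145)·(-1) + 0.0000·4 = -0.1715.
u_2 = w_2 + 0.1715·e_1 = (0.0882, -0.8824, -1.0882, 4.0000).
‖u_2‖ = 4.2392, so e_2 = (0.0208, -0.2081, -0.2567, 0.9436).
r_{23} = e_2·w_3 = 3.6356.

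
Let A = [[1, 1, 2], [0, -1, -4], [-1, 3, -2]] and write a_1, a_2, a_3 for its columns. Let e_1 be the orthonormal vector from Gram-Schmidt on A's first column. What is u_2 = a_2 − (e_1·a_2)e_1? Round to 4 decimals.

e_1 = a_1/‖a_1‖ = (1, 0, -1)/1.4142 = (0.7071, 0.0000, -0.7071).
r_{12} = e_1·a_2 = -1.4142.
u_2 = a_2 + 1.4142·e_1 = (2.0000, -1.0000, 2.0000).

u_2 = (2.0000, -1.0000, 2.0000)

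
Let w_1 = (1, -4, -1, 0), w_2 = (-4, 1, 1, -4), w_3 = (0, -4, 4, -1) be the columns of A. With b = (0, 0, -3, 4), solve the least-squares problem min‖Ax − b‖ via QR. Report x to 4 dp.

x = (0.3370, -0.4039, -0.5584)

e_1 = w_1/‖w_1‖ = (1, -4, -1, 0)/4.2426 = (0.2357, -0.9428, -0.2357, 0.0000).
r_{12} = e_1·w_2 = -2.1213.
u_2 = w_2 + 2.1213·e_1 = (-3.5000, -1.0000, 0.5000, -4.0000).
‖u_2‖ = 5.4314, so e_2 = (-0.6444, -0.1841, 0.0921, -0.7365).
r_{13} = e_1·w_3 = 2.8284; r_{23} = e_2·w_3 = 1.8411.
u_3 = w_3 − 2.8284·e_1 − 1.8411·e_2 = (0.5198, -0.9944, 4.4972, 0.3559).
‖u_3‖ = 4.6487, so e_3 = (0.1118, -0.2139, 0.9674, 0.0766).
Qᵀb = (0.7071, -3.2220, -2.5960).
Back-substitute: x_3 = -2.5960/4.6487 = -0.5584.
x_2 = (-3.2220 − 1.8411·(-0.5584))/5.4314 = -0.4039.
x_1 = (0.7071 + 2.1213·(-0.4039) − 2.8284·(-0.5584))/4.2426 = 0.3370.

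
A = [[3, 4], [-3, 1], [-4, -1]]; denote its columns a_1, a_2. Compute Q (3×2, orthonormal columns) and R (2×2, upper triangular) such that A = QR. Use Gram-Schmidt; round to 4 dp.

Q = [[0.5145, 0.7904], [-0.5145, 0.5948], [-0.6860, 0.1467]], R = [[5.8310, 2.2295], [0.0000, 3.6096]]

a_1 = (3, -3, -4); ‖a_1‖ = 5.8310, so q_1 = (0.5145, -0.5145, -0.6860).
q_1·a_2 = 0.5145·4 + (-0.5145)·1 + (-0.6860)·(-1) = 2.2295.
u_2 = a_2 − 2.2295·q_1 = (2.8529, 2.1471, 0.5294).
‖u_2‖ = 3.6096, so q_2 = (0.7904, 0.5948, 0.1467).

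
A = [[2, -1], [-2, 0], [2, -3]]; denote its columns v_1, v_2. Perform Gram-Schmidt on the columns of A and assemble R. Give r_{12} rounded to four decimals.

v_1 = (2, -2, 2); ‖v_1‖ = 3.4641, so q_1 = (0.5774, -0.5774, 0.5774).
r_{12} = q_1·v_2 = -2.3094.

r_{12} = -2.3094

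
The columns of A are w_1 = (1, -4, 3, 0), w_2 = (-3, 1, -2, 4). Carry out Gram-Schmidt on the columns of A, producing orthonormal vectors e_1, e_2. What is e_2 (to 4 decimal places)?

e_2 = (-0.5157, -0.2063, -0.1031, 0.8251)

w_1 = (1, -4, 3, 0); ‖w_1‖ = 5.0990, so e_1 = (0.1961, -0.7845, 0.5883, 0.0000).
e_1·w_2 = 0.1961·(-3) + (-0.7845)·1 + 0.5883·(-2) + 0.0000·4 = -2.5495.
u_2 = w_2 + 2.5495·e_1 = (-2.5000, -1.0000, -0.5000, 4.0000).
‖u_2‖ = 4.8477, so e_2 = (-0.5157, -0.2063, -0.1031, 0.8251).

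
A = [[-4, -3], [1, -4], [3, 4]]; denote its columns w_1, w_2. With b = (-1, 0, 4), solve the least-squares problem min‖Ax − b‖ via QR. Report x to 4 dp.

x = (0.4144, 0.2613)

w_1 = (-4, 1, 3); ‖w_1‖ = 5.0990, so e_1 = (-0.7845, 0.1961, 0.5883).
e_1·w_2 = (-0.7845)·(-3) + 0.1961·(-4) + 0.5883·4 = 3.9223.
u_2 = w_2 − 3.9223·e_1 = (0.0769, -4.7692, 1.6923).
‖u_2‖ = 5.0612, so e_2 = (0.0152, -0.9423, 0.3344).
Qᵀb = (3.1379, 1.3223).
Back-substitute: x_2 = 1.3223/5.0612 = 0.2613.
x_1 = (3.1379 − 3.9223·0.2613)/5.0990 = 0.4144.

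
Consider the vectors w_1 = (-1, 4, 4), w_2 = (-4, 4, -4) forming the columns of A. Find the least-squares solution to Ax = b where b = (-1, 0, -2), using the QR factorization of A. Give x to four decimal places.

x = (-0.2449, 0.2704)

w_1 = (-1, 4, 4); ‖w_1‖ = 5.7446, so e_1 = (-0.1741, 0.6963, 0.6963).
e_1·w_2 = (-0.1741)·(-4) + 0.6963·4 + 0.6963·(-4) = 0.6963.
u_2 = w_2 − 0.6963·e_1 = (-3.8788, 3.5152, -4.4848).
‖u_2‖ = 6.8931, so e_2 = (-0.5627, 0.5100, -0.6506).
Qᵀb = (-1.2185, 1.8640).
Back-substitute: x_2 = 1.8640/6.8931 = 0.2704.
x_1 = (-1.2185 − 0.6963·0.2704)/5.7446 = -0.2449.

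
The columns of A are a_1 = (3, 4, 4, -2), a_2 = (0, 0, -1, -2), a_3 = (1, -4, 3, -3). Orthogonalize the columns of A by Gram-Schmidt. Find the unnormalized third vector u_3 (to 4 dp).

u_3 = (0.6667, -4.4444, 3.1556, -1.5778)

e_1 = a_1/‖a_1‖ = (3, 4, 4, -2)/6.7082 = (0.4472, 0.5963, 0.5963, -0.2981).
r_{12} = e_1·a_2 = 0.0000.
u_2 = a_2 + 0.0000·e_1 = (0.0000, 0.0000, -1.0000, -2.0000).
‖u_2‖ = 2.2361, so e_2 = (0.0000, 0.0000, -0.4472, -0.8944).
r_{13} = e_1·a_3 = 0.7454; r_{23} = e_2·a_3 = 1.3416.
u_3 = a_3 − 0.7454·e_1 − 1.3416·e_2 = (0.6667, -4.4444, 3.1556, -1.5778).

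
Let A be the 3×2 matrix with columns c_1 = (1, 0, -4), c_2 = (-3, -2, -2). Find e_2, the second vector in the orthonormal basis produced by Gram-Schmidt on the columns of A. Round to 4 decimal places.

c_1 = (1, 0, -4); ‖c_1‖ = 4.1231, so e_1 = (0.2425, 0.0000, -0.9701).
e_1·c_2 = 0.2425·(-3) + 0.0000·(-2) + (-0.9701)·(-2) = 1.2127.
u_2 = c_2 − 1.2127·e_1 = (-3.2941, -2.0000, -0.8235).
‖u_2‖ = 3.9407, so e_2 = (-0.8359, -0.5075, -0.2090).

e_2 = (-0.8359, -0.5075, -0.2090)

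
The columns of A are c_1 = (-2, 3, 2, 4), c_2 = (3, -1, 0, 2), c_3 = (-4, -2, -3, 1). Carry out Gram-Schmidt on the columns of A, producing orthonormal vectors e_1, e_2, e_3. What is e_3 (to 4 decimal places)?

e_3 = (-0.4595, -0.5000, -0.5882, 0.4393)

e_1 = c_1/‖c_1‖ = (-2, 3, 2, 4)/5.7446 = (-0.3482, 0.5222, 0.3482, 0.6963).
r_{12} = e_1·c_2 = -0.1741.
u_2 = c_2 + 0.1741·e_1 = (2.9394, -0.9091, 0.0606, 2.1212).
‖u_2‖ = 3.7376, so e_2 = (0.7864, -0.2432, 0.0162, 0.5675).
r_{13} = e_1·c_3 = 0.0000; r_{23} = e_2·c_3 = -2.1404.
u_3 = c_3 − 0.0000·e_1 + 2.1404·e_2 = (-2.3167, -2.5206, -2.9653, 2.2148).
‖u_3‖ = 5.0417, so e_3 = (-0.4595, -0.5000, -0.5882, 0.4393).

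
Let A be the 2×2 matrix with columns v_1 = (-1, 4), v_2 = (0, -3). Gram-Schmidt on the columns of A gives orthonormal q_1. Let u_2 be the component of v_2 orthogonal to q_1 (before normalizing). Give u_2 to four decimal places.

u_2 = (-0.7059, -0.1765)

v_1 = (-1, 4); ‖v_1‖ = 4.1231, so q_1 = (-0.2425, 0.9701).
q_1·v_2 = (-0.2425)·0 + 0.9701·(-3) = -2.9104.
u_2 = v_2 + 2.9104·q_1 = (-0.7059, -0.1765).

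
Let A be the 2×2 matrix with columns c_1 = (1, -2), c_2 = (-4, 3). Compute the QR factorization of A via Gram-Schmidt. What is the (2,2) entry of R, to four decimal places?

q_1 = c_1/‖c_1‖ = (1, -2)/2.2361 = (0.4472, -0.8944).
r_{12} = q_1·c_2 = -4.4721.
u_2 = c_2 + 4.4721·q_1 = (-2.0000, -1.0000).
r_{22} = ‖u_2‖ = 2.2361.

r_{22} = 2.2361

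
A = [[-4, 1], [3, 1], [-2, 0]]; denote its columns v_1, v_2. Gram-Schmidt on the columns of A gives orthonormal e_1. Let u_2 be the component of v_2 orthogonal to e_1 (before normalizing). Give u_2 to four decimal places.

u_2 = (0.8621, 1.1034, -0.0690)

e_1 = v_1/‖v_1‖ = (-4, 3, -2)/5.3852 = (-0.7428, 0.5571, -0.3714).
r_{12} = e_1·v_2 = -0.1857.
u_2 = v_2 + 0.1857·e_1 = (0.8621, 1.1034, -0.0690).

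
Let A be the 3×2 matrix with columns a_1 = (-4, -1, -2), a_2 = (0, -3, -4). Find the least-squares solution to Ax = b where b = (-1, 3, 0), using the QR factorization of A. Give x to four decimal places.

a_1 = (-4, -1, -2); ‖a_1‖ = 4.5826, so q_1 = (-0.8729, -0.2182, -0.4364).
q_1·a_2 = (-0.8729)·0 + (-0.2182)·(-3) + (-0.4364)·(-4) = 2.4004.
u_2 = a_2 − 2.4004·q_1 = (2.0952, -2.4762, -2.9524).
‖u_2‖ = 4.3861, so q_2 = (0.4777, -0.5646, -0.6731).
Qᵀb = (0.2182, -2.1713).
Back-substitute: x_2 = -2.1713/4.3861 = -0.4950.
x_1 = (0.2182 − 2.4004·(-0.4950))/4.5826 = 0.3069.

x = (0.3069, -0.4950)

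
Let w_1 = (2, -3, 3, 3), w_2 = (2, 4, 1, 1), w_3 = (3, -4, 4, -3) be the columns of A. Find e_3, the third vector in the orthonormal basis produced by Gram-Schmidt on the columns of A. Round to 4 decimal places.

w_1 = (2, -3, 3, 3); ‖w_1‖ = 5.5678, so e_1 = (0.3592, -0.5388, 0.5388, 0.5388).
e_1·w_2 = 0.3592·2 + (-0.5388)·4 + 0.5388·1 + 0.5388·1 = -0.3592.
u_2 = w_2 + 0.3592·e_1 = (2.1290, 3.8065, 1.1935, 1.1935).
‖u_2‖ = 4.6766, so e_2 = (0.4552, 0.8139, 0.2552, 0.2552).
e_1·w_3 = 0.3592·3 + (-0.5388)·(-4) + 0.5388·4 + 0.5388·(-3) = 3.7717; e_2·w_3 = 0.4552·3 + 0.8139·(-4) + 0.2552·4 + 0.2552·(-3) = -1.6348.
u_3 = w_3 − 3.7717·e_1 + 1.6348·e_2 = (2.3894, -0.6372, 2.3850, -4.6150).
‖u_3‖ = 5.7534, so e_3 = (0.4153, -0.1107, 0.4145, -0.8021).

e_3 = (0.4153, -0.1107, 0.4145, -0.8021)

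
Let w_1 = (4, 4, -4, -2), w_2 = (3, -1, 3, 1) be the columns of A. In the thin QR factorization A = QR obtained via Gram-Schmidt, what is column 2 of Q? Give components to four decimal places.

q_2 = (0.7878, -0.1225, 0.5777, 0.1751)

w_1 = (4, 4, -4, -2); ‖w_1‖ = 7.2111, so q_1 = (0.5547, 0.5547, -0.5547, -0.2774).
q_1·w_2 = 0.5547·3 + 0.5547·(-1) + (-0.5547)·3 + (-0.2774)·1 = -0.8321.
u_2 = w_2 + 0.8321·q_1 = (3.4615, -0.5385, 2.5385, 0.7692).
‖u_2‖ = 4.3941, so q_2 = (0.7878, -0.1225, 0.5777, 0.1751).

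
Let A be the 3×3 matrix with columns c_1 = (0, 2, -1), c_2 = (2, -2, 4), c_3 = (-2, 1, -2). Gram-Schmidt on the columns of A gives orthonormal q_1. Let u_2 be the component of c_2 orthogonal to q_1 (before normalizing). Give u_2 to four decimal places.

q_1 = c_1/‖c_1‖ = (0, 2, -1)/2.2361 = (0.0000, 0.8944, -0.4472).
r_{12} = q_1·c_2 = -3.5777.
u_2 = c_2 + 3.5777·q_1 = (2.0000, 1.2000, 2.4000).

u_2 = (2.0000, 1.2000, 2.4000)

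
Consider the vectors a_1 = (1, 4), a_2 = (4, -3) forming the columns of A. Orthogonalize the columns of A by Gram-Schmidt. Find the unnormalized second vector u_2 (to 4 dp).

u_2 = (4.4706, -1.1176)

q_1 = a_1/‖a_1‖ = (1, 4)/4.1231 = (0.2425, 0.9701).
r_{12} = q_1·a_2 = -1.9403.
u_2 = a_2 + 1.9403·q_1 = (4.4706, -1.1176).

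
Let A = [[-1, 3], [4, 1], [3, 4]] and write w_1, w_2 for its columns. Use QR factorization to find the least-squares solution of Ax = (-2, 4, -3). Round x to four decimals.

x = (0.8205, -0.9487)

w_1 = (-1, 4, 3); ‖w_1‖ = 5.0990, so e_1 = (-0.1961, 0.7845, 0.5883).
e_1·w_2 = (-0.1961)·3 + 0.7845·1 + 0.5883·4 = 2.5495.
u_2 = w_2 − 2.5495·e_1 = (3.5000, -1.0000, 2.5000).
‖u_2‖ = 4.4159, so e_2 = (0.7926, -0.2265, 0.5661).
Qᵀb = (1.7650, -4.1894).
Back-substitute: x_2 = -4.1894/4.4159 = -0.9487.
x_1 = (1.7650 − 2.5495·(-0.9487))/5.0990 = 0.8205.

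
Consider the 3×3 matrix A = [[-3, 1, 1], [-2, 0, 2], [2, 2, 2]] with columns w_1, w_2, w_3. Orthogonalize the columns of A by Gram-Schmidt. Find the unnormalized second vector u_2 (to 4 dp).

u_2 = (1.1765, 0.1176, 1.8824)

e_1 = w_1/‖w_1‖ = (-3, -2, 2)/4.1231 = (-0.7276, -0.4851, 0.4851).
r_{12} = e_1·w_2 = 0.2425.
u_2 = w_2 − 0.2425·e_1 = (1.1765, 0.1176, 1.8824).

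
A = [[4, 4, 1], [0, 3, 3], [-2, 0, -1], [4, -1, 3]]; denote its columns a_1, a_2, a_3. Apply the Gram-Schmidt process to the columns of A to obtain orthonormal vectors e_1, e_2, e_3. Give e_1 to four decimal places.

e_1 = (0.6667, 0.0000, -0.3333, 0.6667)

a_1 = (4, 0, -2, 4); ‖a_1‖ = 6.0000, so e_1 = (0.6667, 0.0000, -0.3333, 0.6667).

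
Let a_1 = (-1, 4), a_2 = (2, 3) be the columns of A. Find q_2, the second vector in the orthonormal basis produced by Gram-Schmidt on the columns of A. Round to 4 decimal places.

q_1 = a_1/‖a_1‖ = (-1, 4)/4.1231 = (-0.2425, 0.9701).
r_{12} = q_1·a_2 = 2.4254.
u_2 = a_2 − 2.4254·q_1 = (2.5882, 0.6471).
‖u_2‖ = 2.6679, so q_2 = (0.9701, 0.2425).

q_2 = (0.9701, 0.2425)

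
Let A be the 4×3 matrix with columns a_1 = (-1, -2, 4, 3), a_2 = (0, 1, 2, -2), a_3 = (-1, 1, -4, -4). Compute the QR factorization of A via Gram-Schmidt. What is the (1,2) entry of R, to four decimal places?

e_1 = a_1/‖a_1‖ = (-1, -2, 4, 3)/5.4772 = (-0.1826, -0.3651, 0.7303, 0.5477).
r_{12} = e_1·a_2 = 0.0000.

r_{12} = 0.0000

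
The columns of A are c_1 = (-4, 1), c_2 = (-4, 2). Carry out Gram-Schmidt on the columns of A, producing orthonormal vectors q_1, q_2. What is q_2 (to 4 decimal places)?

q_2 = (0.2425, 0.9701)

c_1 = (-4, 1); ‖c_1‖ = 4.1231, so q_1 = (-0.9701, 0.2425).
q_1·c_2 = (-0.9701)·(-4) + 0.2425·2 = 4.3656.
u_2 = c_2 − 4.3656·q_1 = (0.2353, 0.9412).
‖u_2‖ = 0.9701, so q_2 = (0.2425, 0.9701).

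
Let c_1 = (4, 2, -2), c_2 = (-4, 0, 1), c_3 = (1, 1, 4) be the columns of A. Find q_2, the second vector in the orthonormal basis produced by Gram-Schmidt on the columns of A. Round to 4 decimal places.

q_2 = (-0.5345, 0.8018, -0.2673)

c_1 = (4, 2, -2); ‖c_1‖ = 4.8990, so q_1 = (0.8165, 0.4082, -0.4082).
q_1·c_2 = 0.8165·(-4) + 0.4082·0 + (-0.4082)·1 = -3.6742.
u_2 = c_2 + 3.6742·q_1 = (-1.0000, 1.5000, -0.5000).
‖u_2‖ = 1.8708, so q_2 = (-0.5345, 0.8018, -0.2673).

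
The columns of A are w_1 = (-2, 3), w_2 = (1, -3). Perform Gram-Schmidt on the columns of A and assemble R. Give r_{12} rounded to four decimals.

w_1 = (-2, 3); ‖w_1‖ = 3.6056, so e_1 = (-0.5547, 0.8321).
r_{12} = e_1·w_2 = -3.0509.

r_{12} = -3.0509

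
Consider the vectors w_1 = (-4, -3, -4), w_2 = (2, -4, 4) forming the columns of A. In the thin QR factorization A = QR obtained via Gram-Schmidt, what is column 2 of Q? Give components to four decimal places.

q_2 = (0.1455, -0.8558, 0.4964)

w_1 = (-4, -3, -4); ‖w_1‖ = 6.4031, so q_1 = (-0.6247, -0.4685, -0.6247).
q_1·w_2 = (-0.6247)·2 + (-0.4685)·(-4) + (-0.6247)·4 = -1.8741.
u_2 = w_2 + 1.8741·q_1 = (0.8293, -4.8780, 2.8293).
‖u_2‖ = 5.6998, so q_2 = (0.1455, -0.8558, 0.4964).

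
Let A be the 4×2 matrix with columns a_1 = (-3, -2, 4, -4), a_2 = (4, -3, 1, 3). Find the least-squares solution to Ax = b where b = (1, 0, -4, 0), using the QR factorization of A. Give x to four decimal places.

x = (-0.4822, -0.1929)

a_1 = (-3, -2, 4, -4); ‖a_1‖ = 6.7082, so e_1 = (-0.4472, -0.2981, 0.5963, -0.5963).
e_1·a_2 = (-0.4472)·4 + (-0.2981)·(-3) + 0.5963·1 + (-0.5963)·3 = -2.0870.
u_2 = a_2 + 2.0870·e_1 = (3.0667, -3.6222, 2.2444, 1.7556).
‖u_2‖ = 5.5357, so e_2 = (0.5540, -0.6543, 0.4054, 0.3171).
Qᵀb = (-2.8324, -1.0678).
Back-substitute: x_2 = -1.0678/5.5357 = -0.1929.
x_1 = (-2.8324 + 2.0870·(-0.1929))/6.7082 = -0.4822.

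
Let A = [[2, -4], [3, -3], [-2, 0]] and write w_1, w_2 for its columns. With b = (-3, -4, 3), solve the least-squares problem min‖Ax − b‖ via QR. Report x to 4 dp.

x = (-1.4118, 0.0000)

e_1 = w_1/‖w_1‖ = (2, 3, -2)/4.1231 = (0.4851, 0.7276, -0.4851).
r_{12} = e_1·w_2 = -4.1231.
u_2 = w_2 + 4.1231·e_1 = (-2.0000, 0.0000, -2.0000).
‖u_2‖ = 2.8284, so e_2 = (-0.7071, 0.0000, -0.7071).
Qᵀb = (-5.8209, 0.0000).
Back-substitute: x_2 = 0.0000/2.8284 = 0.0000.
x_1 = (-5.8209 + 4.1231·0.0000)/4.1231 = -1.4118.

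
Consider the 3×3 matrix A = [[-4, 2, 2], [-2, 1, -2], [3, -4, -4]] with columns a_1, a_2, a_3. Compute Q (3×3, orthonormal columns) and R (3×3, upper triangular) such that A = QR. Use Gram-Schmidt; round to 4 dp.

a_1 = (-4, -2, 3); ‖a_1‖ = 5.3852, so q_1 = (-0.7428, -0.3714, 0.5571).
q_1·a_2 = (-0.7428)·2 + (-0.3714)·1 + 0.5571·(-4) = -4.0853.
u_2 = a_2 + 4.0853·q_1 = (-1.0345, -0.5172, -1.7241).
‖u_2‖ = 2.0761, so q_2 = (-0.4983, -0.2491, -0.8305).
q_1·a_3 = (-0.7428)·2 + (-0.3714)·(-2) + 0.5571·(-4) = -2.9711; q_2·a_3 = (-0.4983)·2 + (-0.2491)·(-2) + (-0.8305)·(-4) = 2.8235.
u_3 = a_3 + 2.9711·q_1 − 2.8235·q_2 = (1.2000, -2.4000, 0.0000).
‖u_3‖ = 2.6833, so q_3 = (0.4472, -0.8944, 0.0000).

Q = [[-0.7428, -0.4983, 0.4472], [-0.3714, -0.2491, -0.8944], [0.5571, -0.8305, 0.0000]], R = [[5.3852, -4.0853, -2.9711], [0.0000, 2.0761, 2.8235], [0.0000, 0.0000, 2.6833]]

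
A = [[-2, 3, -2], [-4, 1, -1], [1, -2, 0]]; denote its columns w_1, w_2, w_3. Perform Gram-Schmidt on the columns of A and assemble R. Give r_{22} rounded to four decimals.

w_1 = (-2, -4, 1); ‖w_1‖ = 4.5826, so q_1 = (-0.4364, -0.8729, 0.2182).
q_1·w_2 = (-0.4364)·3 + (-0.8729)·1 + 0.2182·(-2) = -2.6186.
u_2 = w_2 + 2.6186·q_1 = (1.8571, -1.2857, -1.4286).
r_{22} = ‖u_2‖ = 2.6726.

r_{22} = 2.6726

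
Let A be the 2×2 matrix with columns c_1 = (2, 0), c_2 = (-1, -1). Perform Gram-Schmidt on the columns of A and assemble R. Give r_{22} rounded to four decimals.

c_1 = (2, 0); ‖c_1‖ = 2.0000, so e_1 = (1.0000, 0.0000).
e_1·c_2 = 1.0000·(-1) + 0.0000·(-1) = -1.0000.
u_2 = c_2 + 1.0000·e_1 = (0.0000, -1.0000).
r_{22} = ‖u_2‖ = 1.0000.

r_{22} = 1.0000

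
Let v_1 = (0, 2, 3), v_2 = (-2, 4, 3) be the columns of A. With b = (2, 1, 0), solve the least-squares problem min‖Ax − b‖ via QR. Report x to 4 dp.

x = (0.6591, -0.3864)

e_1 = v_1/‖v_1‖ = (0, 2, 3)/3.6056 = (0.0000, 0.5547, 0.8321).
r_{12} = e_1·v_2 = 4.7150.
u_2 = v_2 − 4.7150·e_1 = (-2.0000, 1.3846, -0.9231).
‖u_2‖ = 2.6018, so e_2 = (-0.7687, 0.5322, -0.3548).
Qᵀb = (0.5547, -1.0052).
Back-substitute: x_2 = -1.0052/2.6018 = -0.3864.
x_1 = (0.5547 − 4.7150·(-0.3864))/3.6056 = 0.6591.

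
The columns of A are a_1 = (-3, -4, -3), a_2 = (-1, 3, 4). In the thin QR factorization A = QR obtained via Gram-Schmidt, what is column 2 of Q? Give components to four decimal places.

a_1 = (-3, -4, -3); ‖a_1‖ = 5.8310, so q_1 = (-0.5145, -0.6860, -0.5145).
q_1·a_2 = (-0.5145)·(-1) + (-0.6860)·3 + (-0.5145)·4 = -3.6015.
u_2 = a_2 + 3.6015·q_1 = (-2.8529, 0.5294, 2.1471).
‖u_2‖ = 3.6096, so q_2 = (-0.7904, 0.1467, 0.5948).

q_2 = (-0.7904, 0.1467, 0.5948)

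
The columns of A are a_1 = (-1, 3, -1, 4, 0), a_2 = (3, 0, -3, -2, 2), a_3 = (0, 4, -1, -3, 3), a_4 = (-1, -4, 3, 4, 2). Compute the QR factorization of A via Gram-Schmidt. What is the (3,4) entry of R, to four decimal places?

e_1 = a_1/‖a_1‖ = (-1, 3, -1, 4, 0)/5.1962 = (-0.1925, 0.5774, -0.1925, 0.7698, 0.0000).
r_{12} = e_1·a_2 = -1.5396.
u_2 = a_2 + 1.5396·e_1 = (2.7037, 0.8889, -3.2963, -0.8148, 2.0000).
‖u_2‖ = 4.8610, so e_2 = (0.5562, 0.1829, -0.6781, -0.1676, 0.4114).
r_{13} = e_1·a_3 = 0.1925; r_{23} = e_2·a_3 = 3.1467.
u_3 = a_3 − 0.1925·e_1 − 3.1467·e_2 = (-1.7132, 3.3135, 1.1708, -2.6207, 1.7053).
‖u_3‖ = 5.0061, so e_3 = (-0.3422, 0.6619, 0.2339, -0.5235, 0.3406).
r_{34} = e_3·a_4 = -3.0164.

r_{34} = -3.0164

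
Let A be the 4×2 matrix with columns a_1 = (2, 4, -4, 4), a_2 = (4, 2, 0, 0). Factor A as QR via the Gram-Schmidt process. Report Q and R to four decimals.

Q = [[0.2774, 0.8717], [0.5547, 0.1981], [-0.5547, 0.3170], [0.5547, -0.3170]], R = [[7.2111, 2.2188], [0.0000, 3.8829]]

q_1 = a_1/‖a_1‖ = (2, 4, -4, 4)/7.2111 = (0.2774, 0.5547, -0.5547, 0.5547).
r_{12} = q_1·a_2 = 2.2188.
u_2 = a_2 − 2.2188·q_1 = (3.3846, 0.7692, 1.2308, -1.2308).
‖u_2‖ = 3.8829, so q_2 = (0.8717, 0.1981, 0.3170, -0.3170).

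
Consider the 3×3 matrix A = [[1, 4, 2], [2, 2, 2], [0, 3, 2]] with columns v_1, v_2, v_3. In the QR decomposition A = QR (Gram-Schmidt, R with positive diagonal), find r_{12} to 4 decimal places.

v_1 = (1, 2, 0); ‖v_1‖ = 2.2361, so q_1 = (0.4472, 0.8944, 0.0000).
r_{12} = q_1·v_2 = 3.5777.

r_{12} = 3.5777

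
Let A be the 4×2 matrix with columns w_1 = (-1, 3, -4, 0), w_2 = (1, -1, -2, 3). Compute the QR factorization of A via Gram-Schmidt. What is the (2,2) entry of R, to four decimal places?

q_1 = w_1/‖w_1‖ = (-1, 3, -4, 0)/5.0990 = (-0.1961, 0.5883, -0.7845, 0.0000).
r_{12} = q_1·w_2 = 0.7845.
u_2 = w_2 − 0.7845·q_1 = (1.1538, -1.4615, -1.3846, 3.0000).
r_{22} = ‖u_2‖ = 3.7927.

r_{22} = 3.7927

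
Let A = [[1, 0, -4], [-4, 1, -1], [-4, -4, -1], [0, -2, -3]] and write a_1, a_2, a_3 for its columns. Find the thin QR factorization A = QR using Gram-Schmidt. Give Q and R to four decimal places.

e_1 = a_1/‖a_1‖ = (1, -4, -4, 0)/5.7446 = (0.1741, -0.6963, -0.6963, 0.0000).
r_{12} = e_1·a_2 = 2.0889.
u_2 = a_2 − 2.0889·e_1 = (-0.3636, 2.4545, -2.5455, -2.0000).
‖u_2‖ = 4.0788, so e_2 = (-0.0892, 0.6018, -0.6241, -0.4903).
r_{13} = e_1·a_3 = 0.6963; r_{23} = e_2·a_3 = 1.8499.
u_3 = a_3 − 0.6963·e_1 − 1.8499·e_2 = (-3.9563, -1.6284, 0.6393, -2.0929).
‖u_3‖ = 4.8055, so e_3 = (-0.8233, -0.3389, 0.1330, -0.4355).

Q = [[0.1741, -0.0892, -0.8233], [-0.6963, 0.6018, -0.3389], [-0.6963, -0.6241, 0.1330], [0.0000, -0.4903, -0.4355]], R = [[5.7446, 2.0889, 0.6963], [0.0000, 4.0788, 1.8499], [0.0000, 0.0000, 4.8055]]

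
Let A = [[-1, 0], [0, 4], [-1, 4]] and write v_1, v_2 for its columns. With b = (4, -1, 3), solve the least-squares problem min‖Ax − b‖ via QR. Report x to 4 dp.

x = (-4.0000, -0.2500)

v_1 = (-1, 0, -1); ‖v_1‖ = 1.4142, so e_1 = (-0.7071, 0.0000, -0.7071).
e_1·v_2 = (-0.7071)·0 + 0.0000·4 + (-0.7071)·4 = -2.8284.
u_2 = v_2 + 2.8284·e_1 = (-2.0000, 4.0000, 2.0000).
‖u_2‖ = 4.8990, so e_2 = (-0.4082, 0.8165, 0.4082).
Qᵀb = (-4.9497, -1.2247).
Back-substitute: x_2 = -1.2247/4.8990 = -0.2500.
x_1 = (-4.9497 + 2.8284·(-0.2500))/1.4142 = -4.0000.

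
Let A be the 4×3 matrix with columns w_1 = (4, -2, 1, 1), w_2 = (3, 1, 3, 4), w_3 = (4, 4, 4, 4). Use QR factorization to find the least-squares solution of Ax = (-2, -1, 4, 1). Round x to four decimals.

w_1 = (4, -2, 1, 1); ‖w_1‖ = 4.6904, so e_1 = (0.8528, -0.4264, 0.2132, 0.2132).
e_1·w_2 = 0.8528·3 + (-0.4264)·1 + 0.2132·3 + 0.2132·4 = 3.6244.
u_2 = w_2 − 3.6244·e_1 = (-0.0909, 2.5455, 2.2273, 3.2273).
‖u_2‖ = 4.6759, so e_2 = (-0.0194, 0.5444, 0.4763, 0.6902).
e_1·w_3 = 0.8528·4 + (-0.4264)·4 + 0.2132·4 + 0.2132·4 = 3.4112; e_2·w_3 = (-0.0194)·4 + 0.5444·4 + 0.4763·4 + 0.6902·4 = 6.7659.
u_3 = w_3 − 3.4112·e_1 − 6.7659·e_2 = (1.2225, 1.7713, 0.0499, -1.3971).
‖u_3‖ = 2.5664, so e_3 = (0.4763, 0.6902, 0.0194, -0.5444).
Qᵀb = (-0.2132, 2.0900, -2.1095).
Back-substitute: x_3 = -2.1095/2.5664 = -0.8220.
x_2 = (2.0900 − 6.7659·(-0.8220))/4.6759 = 1.6364.
x_1 = (-0.2132 − 3.6244·1.6364 − 3.4112·(-0.8220))/4.6904 = -0.7121.

x = (-0.7121, 1.6364, -0.8220)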